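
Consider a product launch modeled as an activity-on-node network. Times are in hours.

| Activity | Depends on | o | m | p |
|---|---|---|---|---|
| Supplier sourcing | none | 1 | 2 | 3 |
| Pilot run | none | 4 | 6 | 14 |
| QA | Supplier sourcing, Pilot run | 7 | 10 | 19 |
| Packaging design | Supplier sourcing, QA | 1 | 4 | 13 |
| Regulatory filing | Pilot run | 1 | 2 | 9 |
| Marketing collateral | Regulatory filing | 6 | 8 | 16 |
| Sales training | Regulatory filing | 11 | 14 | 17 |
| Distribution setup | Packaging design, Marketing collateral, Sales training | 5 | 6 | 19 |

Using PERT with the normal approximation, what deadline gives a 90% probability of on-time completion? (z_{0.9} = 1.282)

36.3 hours

te_Supplier sourcing = (1 + 4·2 + 3)/6 = 12/6 = 2; σ²_Supplier sourcing = ((3−1)/6)² = 0.111
te_Pilot run = (4 + 4·6 + 14)/6 = 42/6 = 7; σ²_Pilot run = ((14−4)/6)² = 2.778
te_QA = (7 + 4·10 + 19)/6 = 66/6 = 11; σ²_QA = ((19−7)/6)² = 4.000
te_Packaging design = (1 + 4·4 + 13)/6 = 30/6 = 5; σ²_Packaging design = ((13−1)/6)² = 4.000
te_Regulatory filing = (1 + 4·2 + 9)/6 = 18/6 = 3; σ²_Regulatory filing = ((9−1)/6)² = 1.778
te_Marketing collateral = (6 + 4·8 + 16)/6 = 54/6 = 9; σ²_Marketing collateral = ((16−6)/6)² = 2.778
te_Sales training = (11 + 4·14 + 17)/6 = 84/6 = 14; σ²_Sales training = ((17−11)/6)² = 1.000
te_Distribution setup = (5 + 4·6 + 19)/6 = 48/6 = 8; σ²_Distribution setup = ((19−5)/6)² = 5.444

Forward pass:
ES_Supplier sourcing = 0; EF_Supplier sourcing = 2
ES_Pilot run = 0; EF_Pilot run = 7
ES_QA = max(EF_Supplier sourcing=2, EF_Pilot run=7) = 7; EF_QA = 7+11 = 18
ES_Packaging design = max(EF_Supplier sourcing=2, EF_QA=18) = 18; EF_Packaging design = 18+5 = 23
ES_Regulatory filing = 7; EF_Regulatory filing = 7+3 = 10
ES_Marketing collateral = 10; EF_Marketing collateral = 10+9 = 19
ES_Sales training = 10; EF_Sales training = 10+14 = 24
ES_Distribution setup = max(EF_Packaging design=23, EF_Marketing collateral=19, EF_Sales training=24) = 24; EF_Distribution setup = 24+8 = 32
Expected project duration μ = 32 hours. Critical path: Pilot run → Regulatory filing → Sales training → Distribution setup.

Variance along critical path = 2.778 + 1.778 + 1.000 + 5.444 = 11.000; σ = 3.317 hours.
D = μ + z·σ = 32 + 1.282·3.317 = 36.3 hours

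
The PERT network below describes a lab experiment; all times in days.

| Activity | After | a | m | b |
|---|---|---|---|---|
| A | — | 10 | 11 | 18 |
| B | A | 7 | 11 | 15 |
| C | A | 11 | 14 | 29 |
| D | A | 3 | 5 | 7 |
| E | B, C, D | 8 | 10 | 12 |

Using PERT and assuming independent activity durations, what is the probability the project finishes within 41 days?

te_A = (10 + 4·11 + 18)/6 = 72/6 = 12; σ²_A = ((18−10)/6)² = 1.778
te_B = (7 + 4·11 + 15)/6 = 66/6 = 11; σ²_B = ((15−7)/6)² = 1.778
te_C = (11 + 4·14 + 29)/6 = 96/6 = 16; σ²_C = ((29−11)/6)² = 9.000
te_D = (3 + 4·5 + 7)/6 = 30/6 = 5; σ²_D = ((7−3)/6)² = 0.444
te_E = (8 + 4·10 + 12)/6 = 60/6 = 10; σ²_E = ((12−8)/6)² = 0.444

Forward pass:
ES_A = 0; EF_A = 12
ES_B = 12; EF_B = 12+11 = 23
ES_C = 12; EF_C = 12+16 = 28
ES_D = 12; EF_D = 12+5 = 17
ES_E = max(EF_B=23, EF_C=28, EF_D=17) = 28; EF_E = 28+10 = 38
Expected project duration μ = 38 days. Critical path: A → C → E.

Variance along critical path = 1.778 + 9.000 + 0.444 = 11.222; σ = √11.222 = 3.350 days.
Z = (41 − 38) / 3.350 = 0.896
P(T ≤ 41) = Φ(0.896) ≈ 0.815

0.815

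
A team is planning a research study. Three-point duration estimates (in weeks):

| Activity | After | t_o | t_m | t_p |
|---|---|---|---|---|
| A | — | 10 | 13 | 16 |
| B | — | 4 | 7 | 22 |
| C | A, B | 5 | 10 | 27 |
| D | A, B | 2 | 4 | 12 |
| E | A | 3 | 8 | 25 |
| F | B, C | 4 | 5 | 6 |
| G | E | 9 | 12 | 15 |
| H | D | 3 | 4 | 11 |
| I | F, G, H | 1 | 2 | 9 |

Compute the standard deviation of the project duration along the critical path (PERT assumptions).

4.15 weeks

te_A = (10 + 4·13 + 16)/6 = 78/6 = 13; σ²_A = ((16−10)/6)² = 1.000
te_B = (4 + 4·7 + 22)/6 = 54/6 = 9; σ²_B = ((22−4)/6)² = 9.000
te_C = (5 + 4·10 + 27)/6 = 72/6 = 12; σ²_C = ((27−5)/6)² = 13.444
te_D = (2 + 4·4 + 12)/6 = 30/6 = 5; σ²_D = ((12−2)/6)² = 2.778
te_E = (3 + 4·8 + 25)/6 = 60/6 = 10; σ²_E = ((25−3)/6)² = 13.444
te_F = (4 + 4·5 + 6)/6 = 30/6 = 5; σ²_F = ((6−4)/6)² = 0.111
te_G = (9 + 4·12 + 15)/6 = 72/6 = 12; σ²_G = ((15−9)/6)² = 1.000
te_H = (3 + 4·4 + 11)/6 = 30/6 = 5; σ²_H = ((11−3)/6)² = 1.778
te_I = (1 + 4·2 + 9)/6 = 18/6 = 3; σ²_I = ((9−1)/6)² = 1.778

Forward pass:
ES_A = 0; EF_A = 13
ES_B = 0; EF_B = 9
ES_C = max(EF_A=13, EF_B=9) = 13; EF_C = 13+12 = 25
ES_D = max(EF_A=13, EF_B=9) = 13; EF_D = 13+5 = 18
ES_E = 13; EF_E = 13+10 = 23
ES_F = max(EF_B=9, EF_C=25) = 25; EF_F = 25+5 = 30
ES_G = 23; EF_G = 23+12 = 35
ES_H = 18; EF_H = 18+5 = 23
ES_I = max(EF_F=30, EF_G=35, EF_H=23) = 35; EF_I = 35+3 = 38
Expected project duration μ = 38 weeks. Critical path: A → E → G → I.

Variance along critical path = 1.000 + 13.444 + 1.000 + 1.778 = 17.222
σ = √17.222 = 4.150 weeks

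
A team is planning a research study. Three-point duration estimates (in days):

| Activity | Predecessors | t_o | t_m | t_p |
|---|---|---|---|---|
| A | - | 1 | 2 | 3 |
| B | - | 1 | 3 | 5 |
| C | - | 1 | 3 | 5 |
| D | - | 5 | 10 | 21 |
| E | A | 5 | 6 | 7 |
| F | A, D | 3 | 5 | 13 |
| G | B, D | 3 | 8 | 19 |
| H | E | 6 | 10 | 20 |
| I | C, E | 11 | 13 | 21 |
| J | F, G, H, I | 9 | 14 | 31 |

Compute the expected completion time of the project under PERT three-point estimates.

te_A = (1 + 4·2 + 3)/6 = 12/6 = 2
te_B = (1 + 4·3 + 5)/6 = 18/6 = 3
te_C = (1 + 4·3 + 5)/6 = 18/6 = 3
te_D = (5 + 4·10 + 21)/6 = 66/6 = 11
te_E = (5 + 4·6 + 7)/6 = 36/6 = 6
te_F = (3 + 4·5 + 13)/6 = 36/6 = 6
te_G = (3 + 4·8 + 19)/6 = 54/6 = 9
te_H = (6 + 4·10 + 20)/6 = 66/6 = 11
te_I = (11 + 4·13 + 21)/6 = 84/6 = 14
te_J = (9 + 4·14 + 31)/6 = 96/6 = 16

Forward pass:
ES_A = 0; EF_A = 2
ES_B = 0; EF_B = 3
ES_C = 0; EF_C = 3
ES_D = 0; EF_D = 11
ES_E = 2; EF_E = 2+6 = 8
ES_F = max(EF_A=2, EF_D=11) = 11; EF_F = 11+6 = 17
ES_G = max(EF_B=3, EF_D=11) = 11; EF_G = 11+9 = 20
ES_H = 8; EF_H = 8+11 = 19
ES_I = max(EF_C=3, EF_E=8) = 8; EF_I = 8+14 = 22
ES_J = max(EF_F=17, EF_G=20, EF_H=19, EF_I=22) = 22; EF_J = 22+16 = 38
Expected project duration μ = 38 days. Critical path: A → E → I → J.

38 days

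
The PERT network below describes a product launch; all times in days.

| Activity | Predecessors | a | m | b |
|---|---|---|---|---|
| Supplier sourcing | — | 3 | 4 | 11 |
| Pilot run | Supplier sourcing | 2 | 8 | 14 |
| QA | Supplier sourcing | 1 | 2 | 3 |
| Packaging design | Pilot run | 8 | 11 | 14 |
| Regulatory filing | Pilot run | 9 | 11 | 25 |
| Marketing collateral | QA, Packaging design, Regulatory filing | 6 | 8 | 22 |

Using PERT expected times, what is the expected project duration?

36 days

te_Supplier sourcing = (3 + 4·4 + 11)/6 = 30/6 = 5
te_Pilot run = (2 + 4·8 + 14)/6 = 48/6 = 8
te_QA = (1 + 4·2 + 3)/6 = 12/6 = 2
te_Packaging design = (8 + 4·11 + 14)/6 = 66/6 = 11
te_Regulatory filing = (9 + 4·11 + 25)/6 = 78/6 = 13
te_Marketing collateral = (6 + 4·8 + 22)/6 = 60/6 = 10

Forward pass:
ES_Supplier sourcing = 0; EF_Supplier sourcing = 5
ES_Pilot run = 5; EF_Pilot run = 5+8 = 13
ES_QA = 5; EF_QA = 5+2 = 7
ES_Packaging design = 13; EF_Packaging design = 13+11 = 24
ES_Regulatory filing = 13; EF_Regulatory filing = 13+13 = 26
ES_Marketing collateral = max(EF_QA=7, EF_Packaging design=24, EF_Regulatory filing=26) = 26; EF_Marketing collateral = 26+10 = 36
Expected project duration μ = 36 days. Critical path: Supplier sourcing → Pilot run → Regulatory filing → Marketing collateral.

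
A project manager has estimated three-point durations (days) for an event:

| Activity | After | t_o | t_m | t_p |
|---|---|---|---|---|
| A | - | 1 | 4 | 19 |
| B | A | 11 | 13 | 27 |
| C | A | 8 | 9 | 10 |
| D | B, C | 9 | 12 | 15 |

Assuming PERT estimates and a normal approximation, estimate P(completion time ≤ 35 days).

te_A = (1 + 4·4 + 19)/6 = 36/6 = 6; σ²_A = ((19−1)/6)² = 9.000
te_B = (11 + 4·13 + 27)/6 = 90/6 = 15; σ²_B = ((27−11)/6)² = 7.111
te_C = (8 + 4·9 + 10)/6 = 54/6 = 9; σ²_C = ((10−8)/6)² = 0.111
te_D = (9 + 4·12 + 15)/6 = 72/6 = 12; σ²_D = ((15−9)/6)² = 1.000

Forward pass:
ES_A = 0; EF_A = 6
ES_B = 6; EF_B = 6+15 = 21
ES_C = 6; EF_C = 6+9 = 15
ES_D = max(EF_B=21, EF_C=15) = 21; EF_D = 21+12 = 33
Expected project duration μ = 33 days. Critical path: A → B → D.

Variance along critical path = 9.000 + 7.111 + 1.000 = 17.111; σ = √17.111 = 4.137 days.
Z = (35 − 33) / 4.137 = 0.483
P(T ≤ 35) = Φ(0.483) ≈ 0.686

0.686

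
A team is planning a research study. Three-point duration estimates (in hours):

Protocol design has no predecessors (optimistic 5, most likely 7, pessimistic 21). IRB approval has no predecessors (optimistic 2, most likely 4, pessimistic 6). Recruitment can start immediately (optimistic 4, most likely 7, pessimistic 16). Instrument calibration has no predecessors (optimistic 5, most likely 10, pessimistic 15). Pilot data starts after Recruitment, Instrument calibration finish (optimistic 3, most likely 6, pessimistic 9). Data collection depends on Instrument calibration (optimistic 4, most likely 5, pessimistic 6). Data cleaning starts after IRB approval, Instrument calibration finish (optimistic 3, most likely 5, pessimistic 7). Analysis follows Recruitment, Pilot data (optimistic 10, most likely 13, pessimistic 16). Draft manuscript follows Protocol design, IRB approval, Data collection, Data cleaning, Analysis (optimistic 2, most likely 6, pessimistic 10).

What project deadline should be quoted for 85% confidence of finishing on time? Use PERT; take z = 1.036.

te_Protocol design = (5 + 4·7 + 21)/6 = 54/6 = 9; σ²_Protocol design = ((21−5)/6)² = 7.111
te_IRB approval = (2 + 4·4 + 6)/6 = 24/6 = 4; σ²_IRB approval = ((6−2)/6)² = 0.444
te_Recruitment = (4 + 4·7 + 16)/6 = 48/6 = 8; σ²_Recruitment = ((16−4)/6)² = 4.000
te_Instrument calibration = (5 + 4·10 + 15)/6 = 60/6 = 10; σ²_Instrument calibration = ((15−5)/6)² = 2.778
te_Pilot data = (3 + 4·6 + 9)/6 = 36/6 = 6; σ²_Pilot data = ((9−3)/6)² = 1.000
te_Data collection = (4 + 4·5 + 6)/6 = 30/6 = 5; σ²_Data collection = ((6−4)/6)² = 0.111
te_Data cleaning = (3 + 4·5 + 7)/6 = 30/6 = 5; σ²_Data cleaning = ((7−3)/6)² = 0.444
te_Analysis = (10 + 4·13 + 16)/6 = 78/6 = 13; σ²_Analysis = ((16−10)/6)² = 1.000
te_Draft manuscript = (2 + 4·6 + 10)/6 = 36/6 = 6; σ²_Draft manuscript = ((10−2)/6)² = 1.778

Forward pass:
ES_Protocol design = 0; EF_Protocol design = 9
ES_IRB approval = 0; EF_IRB approval = 4
ES_Recruitment = 0; EF_Recruitment = 8
ES_Instrument calibration = 0; EF_Instrument calibration = 10
ES_Pilot data = max(EF_Recruitment=8, EF_Instrument calibration=10) = 10; EF_Pilot data = 10+6 = 16
ES_Data collection = 10; EF_Data collection = 10+5 = 15
ES_Data cleaning = max(EF_IRB approval=4, EF_Instrument calibration=10) = 10; EF_Data cleaning = 10+5 = 15
ES_Analysis = max(EF_Recruitment=8, EF_Pilot data=16) = 16; EF_Analysis = 16+13 = 29
ES_Draft manuscript = max(EF_Protocol design=9, EF_IRB approval=4, EF_Data collection=15, EF_Data cleaning=15, EF_Analysis=29) = 29; EF_Draft manuscript = 29+6 = 35
Expected project duration μ = 35 hours. Critical path: Instrument calibration → Pilot data → Analysis → Draft manuscript.

Variance along critical path = 2.778 + 1.000 + 1.000 + 1.778 = 6.556; σ = 2.560 hours.
D = μ + z·σ = 35 + 1.036·2.560 = 37.7 hours

37.7 hours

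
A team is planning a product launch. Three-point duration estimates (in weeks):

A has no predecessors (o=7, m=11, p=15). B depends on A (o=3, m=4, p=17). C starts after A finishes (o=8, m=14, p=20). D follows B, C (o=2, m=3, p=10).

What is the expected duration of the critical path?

29 weeks

te_A = (7 + 4·11 + 15)/6 = 66/6 = 11
te_B = (3 + 4·4 + 17)/6 = 36/6 = 6
te_C = (8 + 4·14 + 20)/6 = 84/6 = 14
te_D = (2 + 4·3 + 10)/6 = 24/6 = 4

Forward pass:
ES_A = 0; EF_A = 11
ES_B = 11; EF_B = 11+6 = 17
ES_C = 11; EF_C = 11+14 = 25
ES_D = max(EF_B=17, EF_C=25) = 25; EF_D = 25+4 = 29
Expected project duration μ = 29 weeks. Critical path: A → C → D.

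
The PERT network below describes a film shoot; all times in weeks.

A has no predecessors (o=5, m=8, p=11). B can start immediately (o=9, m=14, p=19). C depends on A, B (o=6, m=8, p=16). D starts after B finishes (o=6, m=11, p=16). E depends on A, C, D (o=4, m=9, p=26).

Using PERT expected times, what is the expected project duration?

te_A = (5 + 4·8 + 11)/6 = 48/6 = 8
te_B = (9 + 4·14 + 19)/6 = 84/6 = 14
te_C = (6 + 4·8 + 16)/6 = 54/6 = 9
te_D = (6 + 4·11 + 16)/6 = 66/6 = 11
te_E = (4 + 4·9 + 26)/6 = 66/6 = 11

Forward pass:
ES_A = 0; EF_A = 8
ES_B = 0; EF_B = 14
ES_C = max(EF_A=8, EF_B=14) = 14; EF_C = 14+9 = 23
ES_D = 14; EF_D = 14+11 = 25
ES_E = max(EF_A=8, EF_C=23, EF_D=25) = 25; EF_E = 25+11 = 36
Expected project duration μ = 36 weeks. Critical path: B → D → E.

36 weeks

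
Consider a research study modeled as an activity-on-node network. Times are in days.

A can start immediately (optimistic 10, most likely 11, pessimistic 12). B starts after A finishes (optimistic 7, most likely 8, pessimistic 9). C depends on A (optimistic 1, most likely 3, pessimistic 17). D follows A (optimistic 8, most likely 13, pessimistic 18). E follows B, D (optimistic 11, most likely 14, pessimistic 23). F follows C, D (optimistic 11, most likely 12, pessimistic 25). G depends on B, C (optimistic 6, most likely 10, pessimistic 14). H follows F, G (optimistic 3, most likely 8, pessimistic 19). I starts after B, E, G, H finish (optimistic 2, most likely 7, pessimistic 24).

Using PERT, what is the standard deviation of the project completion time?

te_A = (10 + 4·11 + 12)/6 = 66/6 = 11; σ²_A = ((12−10)/6)² = 0.111
te_B = (7 + 4·8 + 9)/6 = 48/6 = 8; σ²_B = ((9−7)/6)² = 0.111
te_C = (1 + 4·3 + 17)/6 = 30/6 = 5; σ²_C = ((17−1)/6)² = 7.111
te_D = (8 + 4·13 + 18)/6 = 78/6 = 13; σ²_D = ((18−8)/6)² = 2.778
te_E = (11 + 4·14 + 23)/6 = 90/6 = 15; σ²_E = ((23−11)/6)² = 4.000
te_F = (11 + 4·12 + 25)/6 = 84/6 = 14; σ²_F = ((25−11)/6)² = 5.444
te_G = (6 + 4·10 + 14)/6 = 60/6 = 10; σ²_G = ((14−6)/6)² = 1.778
te_H = (3 + 4·8 + 19)/6 = 54/6 = 9; σ²_H = ((19−3)/6)² = 7.111
te_I = (2 + 4·7 + 24)/6 = 54/6 = 9; σ²_I = ((24−2)/6)² = 13.444

Forward pass:
ES_A = 0; EF_A = 11
ES_B = 11; EF_B = 11+8 = 19
ES_C = 11; EF_C = 11+5 = 16
ES_D = 11; EF_D = 11+13 = 24
ES_E = max(EF_B=19, EF_D=24) = 24; EF_E = 24+15 = 39
ES_F = max(EF_C=16, EF_D=24) = 24; EF_F = 24+14 = 38
ES_G = max(EF_B=19, EF_C=16) = 19; EF_G = 19+10 = 29
ES_H = max(EF_F=38, EF_G=29) = 38; EF_H = 38+9 = 47
ES_I = max(EF_B=19, EF_E=39, EF_G=29, EF_H=47) = 47; EF_I = 47+9 = 56
Expected project duration μ = 56 days. Critical path: A → D → F → H → I.

Variance along critical path = 0.111 + 2.778 + 5.444 + 7.111 + 13.444 = 28.889
σ = √28.889 = 5.375 days

5.37 days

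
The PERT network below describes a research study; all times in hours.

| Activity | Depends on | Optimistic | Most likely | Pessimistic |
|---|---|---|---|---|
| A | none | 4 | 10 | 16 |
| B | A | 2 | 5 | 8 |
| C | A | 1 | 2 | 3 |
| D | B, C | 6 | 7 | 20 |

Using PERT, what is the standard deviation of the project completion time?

3.23 hours

te_A = (4 + 4·10 + 16)/6 = 60/6 = 10; σ²_A = ((16−4)/6)² = 4.000
te_B = (2 + 4·5 + 8)/6 = 30/6 = 5; σ²_B = ((8−2)/6)² = 1.000
te_C = (1 + 4·2 + 3)/6 = 12/6 = 2; σ²_C = ((3−1)/6)² = 0.111
te_D = (6 + 4·7 + 20)/6 = 54/6 = 9; σ²_D = ((20−6)/6)² = 5.444

Forward pass:
ES_A = 0; EF_A = 10
ES_B = 10; EF_B = 10+5 = 15
ES_C = 10; EF_C = 10+2 = 12
ES_D = max(EF_B=15, EF_C=12) = 15; EF_D = 15+9 = 24
Expected project duration μ = 24 hours. Critical path: A → B → D.

Variance along critical path = 4.000 + 1.000 + 5.444 = 10.444
σ = √10.444 = 3.232 hours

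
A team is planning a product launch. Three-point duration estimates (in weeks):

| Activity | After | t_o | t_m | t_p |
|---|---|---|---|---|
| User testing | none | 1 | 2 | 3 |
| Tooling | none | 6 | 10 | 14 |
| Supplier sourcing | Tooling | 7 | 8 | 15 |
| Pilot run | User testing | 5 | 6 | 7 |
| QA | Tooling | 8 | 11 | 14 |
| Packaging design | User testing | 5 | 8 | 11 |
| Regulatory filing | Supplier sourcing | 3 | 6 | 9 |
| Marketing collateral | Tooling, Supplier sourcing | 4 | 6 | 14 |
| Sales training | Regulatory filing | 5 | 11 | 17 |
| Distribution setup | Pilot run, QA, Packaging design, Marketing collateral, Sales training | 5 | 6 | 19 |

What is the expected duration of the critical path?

44 weeks

te_User testing = (1 + 4·2 + 3)/6 = 12/6 = 2
te_Tooling = (6 + 4·10 + 14)/6 = 60/6 = 10
te_Supplier sourcing = (7 + 4·8 + 15)/6 = 54/6 = 9
te_Pilot run = (5 + 4·6 + 7)/6 = 36/6 = 6
te_QA = (8 + 4·11 + 14)/6 = 66/6 = 11
te_Packaging design = (5 + 4·8 + 11)/6 = 48/6 = 8
te_Regulatory filing = (3 + 4·6 + 9)/6 = 36/6 = 6
te_Marketing collateral = (4 + 4·6 + 14)/6 = 42/6 = 7
te_Sales training = (5 + 4·11 + 17)/6 = 66/6 = 11
te_Distribution setup = (5 + 4·6 + 19)/6 = 48/6 = 8

Forward pass:
ES_User testing = 0; EF_User testing = 2
ES_Tooling = 0; EF_Tooling = 10
ES_Supplier sourcing = 10; EF_Supplier sourcing = 10+9 = 19
ES_Pilot run = 2; EF_Pilot run = 2+6 = 8
ES_QA = 10; EF_QA = 10+11 = 21
ES_Packaging design = 2; EF_Packaging design = 2+8 = 10
ES_Regulatory filing = 19; EF_Regulatory filing = 19+6 = 25
ES_Marketing collateral = max(EF_Tooling=10, EF_Supplier sourcing=19) = 19; EF_Marketing collateral = 19+7 = 26
ES_Sales training = 25; EF_Sales training = 25+11 = 36
ES_Distribution setup = max(EF_Pilot run=8, EF_QA=21, EF_Packaging design=10, EF_Marketing collateral=26, EF_Sales training=36) = 36; EF_Distribution setup = 36+8 = 44
Expected project duration μ = 44 weeks. Critical path: Tooling → Supplier sourcing → Regulatory filing → Sales training → Distribution setup.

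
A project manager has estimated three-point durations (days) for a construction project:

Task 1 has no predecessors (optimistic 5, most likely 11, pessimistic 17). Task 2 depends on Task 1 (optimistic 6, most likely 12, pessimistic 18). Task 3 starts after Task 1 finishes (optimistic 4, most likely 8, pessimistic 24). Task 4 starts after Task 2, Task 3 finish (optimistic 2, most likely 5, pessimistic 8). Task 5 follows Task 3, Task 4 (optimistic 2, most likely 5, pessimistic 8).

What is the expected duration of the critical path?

33 days

te_Task 1 = (5 + 4·11 + 17)/6 = 66/6 = 11
te_Task 2 = (6 + 4·12 + 18)/6 = 72/6 = 12
te_Task 3 = (4 + 4·8 + 24)/6 = 60/6 = 10
te_Task 4 = (2 + 4·5 + 8)/6 = 30/6 = 5
te_Task 5 = (2 + 4·5 + 8)/6 = 30/6 = 5

Forward pass:
ES_Task 1 = 0; EF_Task 1 = 11
ES_Task 2 = 11; EF_Task 2 = 11+12 = 23
ES_Task 3 = 11; EF_Task 3 = 11+10 = 21
ES_Task 4 = max(EF_Task 2=23, EF_Task 3=21) = 23; EF_Task 4 = 23+5 = 28
ES_Task 5 = max(EF_Task 3=21, EF_Task 4=28) = 28; EF_Task 5 = 28+5 = 33
Expected project duration μ = 33 days. Critical path: Task 1 → Task 2 → Task 4 → Task 5.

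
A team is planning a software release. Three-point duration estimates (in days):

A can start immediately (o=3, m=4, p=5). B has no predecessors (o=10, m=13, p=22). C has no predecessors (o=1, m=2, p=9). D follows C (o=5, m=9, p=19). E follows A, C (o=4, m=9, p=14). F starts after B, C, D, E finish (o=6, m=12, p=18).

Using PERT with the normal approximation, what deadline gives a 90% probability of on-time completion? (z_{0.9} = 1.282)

29.6 days

te_A = (3 + 4·4 + 5)/6 = 24/6 = 4; σ²_A = ((5−3)/6)² = 0.111
te_B = (10 + 4·13 + 22)/6 = 84/6 = 14; σ²_B = ((22−10)/6)² = 4.000
te_C = (1 + 4·2 + 9)/6 = 18/6 = 3; σ²_C = ((9−1)/6)² = 1.778
te_D = (5 + 4·9 + 19)/6 = 60/6 = 10; σ²_D = ((19−5)/6)² = 5.444
te_E = (4 + 4·9 + 14)/6 = 54/6 = 9; σ²_E = ((14−4)/6)² = 2.778
te_F = (6 + 4·12 + 18)/6 = 72/6 = 12; σ²_F = ((18−6)/6)² = 4.000

Forward pass:
ES_A = 0; EF_A = 4
ES_B = 0; EF_B = 14
ES_C = 0; EF_C = 3
ES_D = 3; EF_D = 3+10 = 13
ES_E = max(EF_A=4, EF_C=3) = 4; EF_E = 4+9 = 13
ES_F = max(EF_B=14, EF_C=3, EF_D=13, EF_E=13) = 14; EF_F = 14+12 = 26
Expected project duration μ = 26 days. Critical path: B → F.

Variance along critical path = 4.000 + 4.000 = 8.000; σ = 2.828 days.
D = μ + z·σ = 26 + 1.282·2.828 = 29.6 days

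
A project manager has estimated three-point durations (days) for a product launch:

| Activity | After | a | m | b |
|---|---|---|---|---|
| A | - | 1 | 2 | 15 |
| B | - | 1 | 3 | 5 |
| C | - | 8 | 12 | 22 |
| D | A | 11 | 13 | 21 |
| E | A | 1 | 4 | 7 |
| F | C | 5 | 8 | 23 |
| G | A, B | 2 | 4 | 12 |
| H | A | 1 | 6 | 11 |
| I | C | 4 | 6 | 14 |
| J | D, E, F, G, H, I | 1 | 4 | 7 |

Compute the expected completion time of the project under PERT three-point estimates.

te_A = (1 + 4·2 + 15)/6 = 24/6 = 4
te_B = (1 + 4·3 + 5)/6 = 18/6 = 3
te_C = (8 + 4·12 + 22)/6 = 78/6 = 13
te_D = (11 + 4·13 + 21)/6 = 84/6 = 14
te_E = (1 + 4·4 + 7)/6 = 24/6 = 4
te_F = (5 + 4·8 + 23)/6 = 60/6 = 10
te_G = (2 + 4·4 + 12)/6 = 30/6 = 5
te_H = (1 + 4·6 + 11)/6 = 36/6 = 6
te_I = (4 + 4·6 + 14)/6 = 42/6 = 7
te_J = (1 + 4·4 + 7)/6 = 24/6 = 4

Forward pass:
ES_A = 0; EF_A = 4
ES_B = 0; EF_B = 3
ES_C = 0; EF_C = 13
ES_D = 4; EF_D = 4+14 = 18
ES_E = 4; EF_E = 4+4 = 8
ES_F = 13; EF_F = 13+10 = 23
ES_G = max(EF_A=4, EF_B=3) = 4; EF_G = 4+5 = 9
ES_H = 4; EF_H = 4+6 = 10
ES_I = 13; EF_I = 13+7 = 20
ES_J = max(EF_D=18, EF_E=8, EF_F=23, EF_G=9, EF_H=10, EF_I=20) = 23; EF_J = 23+4 = 27
Expected project duration μ = 27 days. Critical path: C → F → J.

27 days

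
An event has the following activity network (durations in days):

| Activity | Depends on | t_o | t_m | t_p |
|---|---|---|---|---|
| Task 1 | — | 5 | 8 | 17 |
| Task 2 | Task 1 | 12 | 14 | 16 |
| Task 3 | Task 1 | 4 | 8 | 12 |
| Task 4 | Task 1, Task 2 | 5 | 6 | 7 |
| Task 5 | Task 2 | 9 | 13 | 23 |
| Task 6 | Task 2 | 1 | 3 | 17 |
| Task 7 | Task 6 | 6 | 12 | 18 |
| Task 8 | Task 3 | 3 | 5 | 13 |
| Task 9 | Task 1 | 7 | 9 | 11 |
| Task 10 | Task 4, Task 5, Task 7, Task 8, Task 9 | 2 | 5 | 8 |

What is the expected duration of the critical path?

te_Task 1 = (5 + 4·8 + 17)/6 = 54/6 = 9
te_Task 2 = (12 + 4·14 + 16)/6 = 84/6 = 14
te_Task 3 = (4 + 4·8 + 12)/6 = 48/6 = 8
te_Task 4 = (5 + 4·6 + 7)/6 = 36/6 = 6
te_Task 5 = (9 + 4·13 + 23)/6 = 84/6 = 14
te_Task 6 = (1 + 4·3 + 17)/6 = 30/6 = 5
te_Task 7 = (6 + 4·12 + 18)/6 = 72/6 = 12
te_Task 8 = (3 + 4·5 + 13)/6 = 36/6 = 6
te_Task 9 = (7 + 4·9 + 11)/6 = 54/6 = 9
te_Task 10 = (2 + 4·5 + 8)/6 = 30/6 = 5

Forward pass:
ES_Task 1 = 0; EF_Task 1 = 9
ES_Task 2 = 9; EF_Task 2 = 9+14 = 23
ES_Task 3 = 9; EF_Task 3 = 9+8 = 17
ES_Task 4 = max(EF_Task 1=9, EF_Task 2=23) = 23; EF_Task 4 = 23+6 = 29
ES_Task 5 = 23; EF_Task 5 = 23+14 = 37
ES_Task 6 = 23; EF_Task 6 = 23+5 = 28
ES_Task 7 = 28; EF_Task 7 = 28+12 = 40
ES_Task 8 = 17; EF_Task 8 = 17+6 = 23
ES_Task 9 = 9; EF_Task 9 = 9+9 = 18
ES_Task 10 = max(EF_Task 4=29, EF_Task 5=37, EF_Task 7=40, EF_Task 8=23, EF_Task 9=18) = 40; EF_Task 10 = 40+5 = 45
Expected project duration μ = 45 days. Critical path: Task 1 → Task 2 → Task 6 → Task 7 → Task 10.

45 days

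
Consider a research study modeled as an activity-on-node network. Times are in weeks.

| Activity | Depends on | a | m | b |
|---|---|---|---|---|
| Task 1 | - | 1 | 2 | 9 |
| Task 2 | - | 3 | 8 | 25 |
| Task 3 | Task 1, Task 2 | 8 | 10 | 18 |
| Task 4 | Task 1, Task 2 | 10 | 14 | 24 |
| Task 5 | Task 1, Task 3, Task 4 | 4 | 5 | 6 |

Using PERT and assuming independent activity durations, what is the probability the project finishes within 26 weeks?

te_Task 1 = (1 + 4·2 + 9)/6 = 18/6 = 3; σ²_Task 1 = ((9−1)/6)² = 1.778
te_Task 2 = (3 + 4·8 + 25)/6 = 60/6 = 10; σ²_Task 2 = ((25−3)/6)² = 13.444
te_Task 3 = (8 + 4·10 + 18)/6 = 66/6 = 11; σ²_Task 3 = ((18−8)/6)² = 2.778
te_Task 4 = (10 + 4·14 + 24)/6 = 90/6 = 15; σ²_Task 4 = ((24−10)/6)² = 5.444
te_Task 5 = (4 + 4·5 + 6)/6 = 30/6 = 5; σ²_Task 5 = ((6−4)/6)² = 0.111

Forward pass:
ES_Task 1 = 0; EF_Task 1 = 3
ES_Task 2 = 0; EF_Task 2 = 10
ES_Task 3 = max(EF_Task 1=3, EF_Task 2=10) = 10; EF_Task 3 = 10+11 = 21
ES_Task 4 = max(EF_Task 1=3, EF_Task 2=10) = 10; EF_Task 4 = 10+15 = 25
ES_Task 5 = max(EF_Task 1=3, EF_Task 3=21, EF_Task 4=25) = 25; EF_Task 5 = 25+5 = 30
Expected project duration μ = 30 weeks. Critical path: Task 2 → Task 4 → Task 5.

Variance along critical path = 13.444 + 5.444 + 0.111 = 19.000; σ = √19.000 = 4.359 weeks.
Z = (26 − 30) / 4.359 = -0.918
P(T ≤ 26) = Φ(-0.918) ≈ 0.179

0.179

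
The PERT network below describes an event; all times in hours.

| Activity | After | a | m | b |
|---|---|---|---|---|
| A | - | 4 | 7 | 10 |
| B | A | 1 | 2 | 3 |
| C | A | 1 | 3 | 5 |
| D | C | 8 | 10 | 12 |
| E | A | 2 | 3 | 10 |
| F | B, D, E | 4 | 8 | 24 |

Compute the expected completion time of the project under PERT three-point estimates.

te_A = (4 + 4·7 + 10)/6 = 42/6 = 7
te_B = (1 + 4·2 + 3)/6 = 12/6 = 2
te_C = (1 + 4·3 + 5)/6 = 18/6 = 3
te_D = (8 + 4·10 + 12)/6 = 60/6 = 10
te_E = (2 + 4·3 + 10)/6 = 24/6 = 4
te_F = (4 + 4·8 + 24)/6 = 60/6 = 10

Forward pass:
ES_A = 0; EF_A = 7
ES_B = 7; EF_B = 7+2 = 9
ES_C = 7; EF_C = 7+3 = 10
ES_D = 10; EF_D = 10+10 = 20
ES_E = 7; EF_E = 7+4 = 11
ES_F = max(EF_B=9, EF_D=20, EF_E=11) = 20; EF_F = 20+10 = 30
Expected project duration μ = 30 hours. Critical path: A → C → D → F.

30 hours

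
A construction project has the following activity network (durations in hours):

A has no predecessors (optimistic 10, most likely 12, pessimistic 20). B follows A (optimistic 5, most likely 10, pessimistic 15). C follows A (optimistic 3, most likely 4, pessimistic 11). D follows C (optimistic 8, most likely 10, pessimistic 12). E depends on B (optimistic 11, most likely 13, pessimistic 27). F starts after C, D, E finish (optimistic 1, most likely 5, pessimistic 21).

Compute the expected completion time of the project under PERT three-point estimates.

te_A = (10 + 4·12 + 20)/6 = 78/6 = 13
te_B = (5 + 4·10 + 15)/6 = 60/6 = 10
te_C = (3 + 4·4 + 11)/6 = 30/6 = 5
te_D = (8 + 4·10 + 12)/6 = 60/6 = 10
te_E = (11 + 4·13 + 27)/6 = 90/6 = 15
te_F = (1 + 4·5 + 21)/6 = 42/6 = 7

Forward pass:
ES_A = 0; EF_A = 13
ES_B = 13; EF_B = 13+10 = 23
ES_C = 13; EF_C = 13+5 = 18
ES_D = 18; EF_D = 18+10 = 28
ES_E = 23; EF_E = 23+15 = 38
ES_F = max(EF_C=18, EF_D=28, EF_E=38) = 38; EF_F = 38+7 = 45
Expected project duration μ = 45 hours. Critical path: A → B → E → F.

45 hours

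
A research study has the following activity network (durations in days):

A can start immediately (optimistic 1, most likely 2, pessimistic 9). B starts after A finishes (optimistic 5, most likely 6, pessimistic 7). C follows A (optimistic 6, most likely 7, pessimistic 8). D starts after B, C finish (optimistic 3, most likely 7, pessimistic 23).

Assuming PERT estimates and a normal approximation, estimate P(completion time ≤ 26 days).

0.974

te_A = (1 + 4·2 + 9)/6 = 18/6 = 3; σ²_A = ((9−1)/6)² = 1.778
te_B = (5 + 4·6 + 7)/6 = 36/6 = 6; σ²_B = ((7−5)/6)² = 0.111
te_C = (6 + 4·7 + 8)/6 = 42/6 = 7; σ²_C = ((8−6)/6)² = 0.111
te_D = (3 + 4·7 + 23)/6 = 54/6 = 9; σ²_D = ((23−3)/6)² = 11.111

Forward pass:
ES_A = 0; EF_A = 3
ES_B = 3; EF_B = 3+6 = 9
ES_C = 3; EF_C = 3+7 = 10
ES_D = max(EF_B=9, EF_C=10) = 10; EF_D = 10+9 = 19
Expected project duration μ = 19 days. Critical path: A → C → D.

Variance along critical path = 1.778 + 0.111 + 11.111 = 13.000; σ = √13.000 = 3.606 days.
Z = (26 − 19) / 3.606 = 1.941
P(T ≤ 26) = Φ(1.941) ≈ 0.974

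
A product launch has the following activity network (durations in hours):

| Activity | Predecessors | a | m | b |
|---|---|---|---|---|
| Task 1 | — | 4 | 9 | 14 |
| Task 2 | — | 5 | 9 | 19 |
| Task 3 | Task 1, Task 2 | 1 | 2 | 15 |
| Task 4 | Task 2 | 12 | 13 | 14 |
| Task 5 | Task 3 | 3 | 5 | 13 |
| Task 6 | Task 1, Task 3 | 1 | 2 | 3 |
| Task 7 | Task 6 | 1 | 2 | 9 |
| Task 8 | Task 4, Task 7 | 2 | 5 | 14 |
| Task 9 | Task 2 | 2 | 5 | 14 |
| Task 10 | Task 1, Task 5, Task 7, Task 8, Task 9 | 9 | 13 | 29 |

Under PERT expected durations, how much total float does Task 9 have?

13 hours

te_Task 1 = (4 + 4·9 + 14)/6 = 54/6 = 9
te_Task 2 = (5 + 4·9 + 19)/6 = 60/6 = 10
te_Task 3 = (1 + 4·2 + 15)/6 = 24/6 = 4
te_Task 4 = (12 + 4·13 + 14)/6 = 78/6 = 13
te_Task 5 = (3 + 4·5 + 13)/6 = 36/6 = 6
te_Task 6 = (1 + 4·2 + 3)/6 = 12/6 = 2
te_Task 7 = (1 + 4·2 + 9)/6 = 18/6 = 3
te_Task 8 = (2 + 4·5 + 14)/6 = 36/6 = 6
te_Task 9 = (2 + 4·5 + 14)/6 = 36/6 = 6
te_Task 10 = (9 + 4·13 + 29)/6 = 90/6 = 15

Forward pass:
ES_Task 1 = 0; EF_Task 1 = 9
ES_Task 2 = 0; EF_Task 2 = 10
ES_Task 3 = max(EF_Task 1=9, EF_Task 2=10) = 10; EF_Task 3 = 10+4 = 14
ES_Task 4 = 10; EF_Task 4 = 10+13 = 23
ES_Task 5 = 14; EF_Task 5 = 14+6 = 20
ES_Task 6 = max(EF_Task 1=9, EF_Task 3=14) = 14; EF_Task 6 = 14+2 = 16
ES_Task 7 = 16; EF_Task 7 = 16+3 = 19
ES_Task 8 = max(EF_Task 4=23, EF_Task 7=19) = 23; EF_Task 8 = 23+6 = 29
ES_Task 9 = 10; EF_Task 9 = 10+6 = 16
ES_Task 10 = max(EF_Task 1=9, EF_Task 5=20, EF_Task 7=19, EF_Task 8=29, EF_Task 9=16) = 29; EF_Task 10 = 29+15 = 44
Expected project duration μ = 44 hours. Critical path: Task 2 → Task 4 → Task 8 → Task 10.

Backward pass:
LF_Task 10 = 44; LS_Task 10 = 44−15 = 29
LF_Task 9 = LS_Task 10 = 29; LS_Task 9 = 29−6 = 23
LF_Task 8 = LS_Task 10 = 29; LS_Task 8 = 29−6 = 23
LF_Task 7 = min(LS_Task 8=23, LS_Task 10=29) = 23; LS_Task 7 = 23−3 = 20
LF_Task 6 = LS_Task 7 = 20; LS_Task 6 = 20−2 = 18
LF_Task 5 = LS_Task 10 = 29; LS_Task 5 = 29−6 = 23
LF_Task 4 = LS_Task 8 = 23; LS_Task 4 = 23−13 = 10
LF_Task 3 = min(LS_Task 5=23, LS_Task 6=18) = 18; LS_Task 3 = 18−4 = 14
LF_Task 2 = min(LS_Task 3=14, LS_Task 4=10, LS_Task 9=23) = 10; LS_Task 2 = 10−10 = 0
LF_Task 1 = min(LS_Task 3=14, LS_Task 6=18, LS_Task 10=29) = 14; LS_Task 1 = 14−9 = 5
Slack_Task 9 = LS_Task 9 − ES_Task 9 = 23 − 10 = 13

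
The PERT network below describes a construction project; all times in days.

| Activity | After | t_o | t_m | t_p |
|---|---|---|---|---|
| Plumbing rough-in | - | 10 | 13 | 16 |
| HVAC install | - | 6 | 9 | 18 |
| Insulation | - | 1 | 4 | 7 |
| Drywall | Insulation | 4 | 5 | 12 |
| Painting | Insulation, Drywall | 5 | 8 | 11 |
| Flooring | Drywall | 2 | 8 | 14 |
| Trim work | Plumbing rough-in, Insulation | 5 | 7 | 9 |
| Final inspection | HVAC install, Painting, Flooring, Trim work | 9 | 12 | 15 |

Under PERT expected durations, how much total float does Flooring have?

2 days

te_Plumbing rough-in = (10 + 4·13 + 16)/6 = 78/6 = 13
te_HVAC install = (6 + 4·9 + 18)/6 = 60/6 = 10
te_Insulation = (1 + 4·4 + 7)/6 = 24/6 = 4
te_Drywall = (4 + 4·5 + 12)/6 = 36/6 = 6
te_Painting = (5 + 4·8 + 11)/6 = 48/6 = 8
te_Flooring = (2 + 4·8 + 14)/6 = 48/6 = 8
te_Trim work = (5 + 4·7 + 9)/6 = 42/6 = 7
te_Final inspection = (9 + 4·12 + 15)/6 = 72/6 = 12

Forward pass:
ES_Plumbing rough-in = 0; EF_Plumbing rough-in = 13
ES_HVAC install = 0; EF_HVAC install = 10
ES_Insulation = 0; EF_Insulation = 4
ES_Drywall = 4; EF_Drywall = 4+6 = 10
ES_Painting = max(EF_Insulation=4, EF_Drywall=10) = 10; EF_Painting = 10+8 = 18
ES_Flooring = 10; EF_Flooring = 10+8 = 18
ES_Trim work = max(EF_Plumbing rough-in=13, EF_Insulation=4) = 13; EF_Trim work = 13+7 = 20
ES_Final inspection = max(EF_HVAC install=10, EF_Painting=18, EF_Flooring=18, EF_Trim work=20) = 20; EF_Final inspection = 20+12 = 32
Expected project duration μ = 32 days. Critical path: Plumbing rough-in → Trim work → Final inspection.

Backward pass:
LF_Final inspection = 32; LS_Final inspection = 32−12 = 20
LF_Trim work = LS_Final inspection = 20; LS_Trim work = 20−7 = 13
LF_Flooring = LS_Final inspection = 20; LS_Flooring = 20−8 = 12
LF_Painting = LS_Final inspection = 20; LS_Painting = 20−8 = 12
LF_Drywall = min(LS_Painting=12, LS_Flooring=12) = 12; LS_Drywall = 12−6 = 6
LF_Insulation = min(LS_Drywall=6, LS_Painting=12, LS_Trim work=13) = 6; LS_Insulation = 6−4 = 2
LF_HVAC install = LS_Final inspection = 20; LS_HVAC install = 20−10 = 10
LF_Plumbing rough-in = LS_Trim work = 13; LS_Plumbing rough-in = 13−13 = 0
Slack_Flooring = LS_Flooring − ES_Flooring = 12 − 10 = 2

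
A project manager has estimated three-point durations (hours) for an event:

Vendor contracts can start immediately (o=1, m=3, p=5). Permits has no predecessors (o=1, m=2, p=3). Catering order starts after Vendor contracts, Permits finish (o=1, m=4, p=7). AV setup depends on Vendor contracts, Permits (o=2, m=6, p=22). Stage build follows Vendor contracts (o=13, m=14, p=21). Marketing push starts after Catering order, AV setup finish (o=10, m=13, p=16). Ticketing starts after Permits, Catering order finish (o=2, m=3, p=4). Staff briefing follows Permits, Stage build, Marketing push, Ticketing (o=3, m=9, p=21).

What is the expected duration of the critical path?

te_Vendor contracts = (1 + 4·3 + 5)/6 = 18/6 = 3
te_Permits = (1 + 4·2 + 3)/6 = 12/6 = 2
te_Catering order = (1 + 4·4 + 7)/6 = 24/6 = 4
te_AV setup = (2 + 4·6 + 22)/6 = 48/6 = 8
te_Stage build = (13 + 4·14 + 21)/6 = 90/6 = 15
te_Marketing push = (10 + 4·13 + 16)/6 = 78/6 = 13
te_Ticketing = (2 + 4·3 + 4)/6 = 18/6 = 3
te_Staff briefing = (3 + 4·9 + 21)/6 = 60/6 = 10

Forward pass:
ES_Vendor contracts = 0; EF_Vendor contracts = 3
ES_Permits = 0; EF_Permits = 2
ES_Catering order = max(EF_Vendor contracts=3, EF_Permits=2) = 3; EF_Catering order = 3+4 = 7
ES_AV setup = max(EF_Vendor contracts=3, EF_Permits=2) = 3; EF_AV setup = 3+8 = 11
ES_Stage build = 3; EF_Stage build = 3+15 = 18
ES_Marketing push = max(EF_Catering order=7, EF_AV setup=11) = 11; EF_Marketing push = 11+13 = 24
ES_Ticketing = max(EF_Permits=2, EF_Catering order=7) = 7; EF_Ticketing = 7+3 = 10
ES_Staff briefing = max(EF_Permits=2, EF_Stage build=18, EF_Marketing push=24, EF_Ticketing=10) = 24; EF_Staff briefing = 24+10 = 34
Expected project duration μ = 34 hours. Critical path: Vendor contracts → AV setup → Marketing push → Staff briefing.

34 hours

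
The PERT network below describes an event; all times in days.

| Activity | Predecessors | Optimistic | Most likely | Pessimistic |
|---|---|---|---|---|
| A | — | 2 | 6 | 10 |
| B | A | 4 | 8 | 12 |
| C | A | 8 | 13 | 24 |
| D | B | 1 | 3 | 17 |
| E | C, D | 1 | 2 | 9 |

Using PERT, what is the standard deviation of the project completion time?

te_A = (2 + 4·6 + 10)/6 = 36/6 = 6; σ²_A = ((10−2)/6)² = 1.778
te_B = (4 + 4·8 + 12)/6 = 48/6 = 8; σ²_B = ((12−4)/6)² = 1.778
te_C = (8 + 4·13 + 24)/6 = 84/6 = 14; σ²_C = ((24−8)/6)² = 7.111
te_D = (1 + 4·3 + 17)/6 = 30/6 = 5; σ²_D = ((17−1)/6)² = 7.111
te_E = (1 + 4·2 + 9)/6 = 18/6 = 3; σ²_E = ((9−1)/6)² = 1.778

Forward pass:
ES_A = 0; EF_A = 6
ES_B = 6; EF_B = 6+8 = 14
ES_C = 6; EF_C = 6+14 = 20
ES_D = 14; EF_D = 14+5 = 19
ES_E = max(EF_C=20, EF_D=19) = 20; EF_E = 20+3 = 23
Expected project duration μ = 23 days. Critical path: A → C → E.

Variance along critical path = 1.778 + 7.111 + 1.778 = 10.667
σ = √10.667 = 3.266 days

3.27 days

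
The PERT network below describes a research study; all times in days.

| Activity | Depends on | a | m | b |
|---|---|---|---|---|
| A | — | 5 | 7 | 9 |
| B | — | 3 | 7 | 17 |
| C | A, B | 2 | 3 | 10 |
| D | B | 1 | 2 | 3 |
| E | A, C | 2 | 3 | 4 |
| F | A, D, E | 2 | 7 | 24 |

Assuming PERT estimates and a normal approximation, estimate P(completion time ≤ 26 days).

te_A = (5 + 4·7 + 9)/6 = 42/6 = 7; σ²_A = ((9−5)/6)² = 0.444
te_B = (3 + 4·7 + 17)/6 = 48/6 = 8; σ²_B = ((17−3)/6)² = 5.444
te_C = (2 + 4·3 + 10)/6 = 24/6 = 4; σ²_C = ((10−2)/6)² = 1.778
te_D = (1 + 4·2 + 3)/6 = 12/6 = 2; σ²_D = ((3−1)/6)² = 0.111
te_E = (2 + 4·3 + 4)/6 = 18/6 = 3; σ²_E = ((4−2)/6)² = 0.111
te_F = (2 + 4·7 + 24)/6 = 54/6 = 9; σ²_F = ((24−2)/6)² = 13.444

Forward pass:
ES_A = 0; EF_A = 7
ES_B = 0; EF_B = 8
ES_C = max(EF_A=7, EF_B=8) = 8; EF_C = 8+4 = 12
ES_D = 8; EF_D = 8+2 = 10
ES_E = max(EF_A=7, EF_C=12) = 12; EF_E = 12+3 = 15
ES_F = max(EF_A=7, EF_D=10, EF_E=15) = 15; EF_F = 15+9 = 24
Expected project duration μ = 24 days. Critical path: B → C → E → F.

Variance along critical path = 5.444 + 1.778 + 0.111 + 13.444 = 20.778; σ = √20.778 = 4.558 days.
Z = (26 − 24) / 4.558 = 0.439
P(T ≤ 26) = Φ(0.439) ≈ 0.670

0.670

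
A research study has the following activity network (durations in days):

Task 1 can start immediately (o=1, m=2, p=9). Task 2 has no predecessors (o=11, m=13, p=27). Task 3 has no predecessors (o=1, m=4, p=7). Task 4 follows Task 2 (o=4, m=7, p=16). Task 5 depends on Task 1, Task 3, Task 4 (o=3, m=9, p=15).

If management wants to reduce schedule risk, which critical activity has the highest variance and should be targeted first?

te_Task 1 = (1 + 4·2 + 9)/6 = 18/6 = 3; σ²_Task 1 = ((9−1)/6)² = 1.778
te_Task 2 = (11 + 4·13 + 27)/6 = 90/6 = 15; σ²_Task 2 = ((27−11)/6)² = 7.111
te_Task 3 = (1 + 4·4 + 7)/6 = 24/6 = 4; σ²_Task 3 = ((7−1)/6)² = 1.000
te_Task 4 = (4 + 4·7 + 16)/6 = 48/6 = 8; σ²_Task 4 = ((16−4)/6)² = 4.000
te_Task 5 = (3 + 4·9 + 15)/6 = 54/6 = 9; σ²_Task 5 = ((15−3)/6)² = 4.000

Forward pass:
ES_Task 1 = 0; EF_Task 1 = 3
ES_Task 2 = 0; EF_Task 2 = 15
ES_Task 3 = 0; EF_Task 3 = 4
ES_Task 4 = 15; EF_Task 4 = 15+8 = 23
ES_Task 5 = max(EF_Task 1=3, EF_Task 3=4, EF_Task 4=23) = 23; EF_Task 5 = 23+9 = 32
Expected project duration μ = 32 days. Critical path: Task 2 → Task 4 → Task 5.

Variances on critical path: σ²_Task 2=7.111, σ²_Task 4=4.000, σ²_Task 5=4.000.
Largest is σ²_Task 2 = 7.111.

Task 2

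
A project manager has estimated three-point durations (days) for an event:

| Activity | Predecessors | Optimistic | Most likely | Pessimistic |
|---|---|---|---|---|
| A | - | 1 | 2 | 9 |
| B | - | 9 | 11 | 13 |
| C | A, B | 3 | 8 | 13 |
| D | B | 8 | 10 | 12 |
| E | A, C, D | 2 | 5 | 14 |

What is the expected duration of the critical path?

27 days

te_A = (1 + 4·2 + 9)/6 = 18/6 = 3
te_B = (9 + 4·11 + 13)/6 = 66/6 = 11
te_C = (3 + 4·8 + 13)/6 = 48/6 = 8
te_D = (8 + 4·10 + 12)/6 = 60/6 = 10
te_E = (2 + 4·5 + 14)/6 = 36/6 = 6

Forward pass:
ES_A = 0; EF_A = 3
ES_B = 0; EF_B = 11
ES_C = max(EF_A=3, EF_B=11) = 11; EF_C = 11+8 = 19
ES_D = 11; EF_D = 11+10 = 21
ES_E = max(EF_A=3, EF_C=19, EF_D=21) = 21; EF_E = 21+6 = 27
Expected project duration μ = 27 days. Critical path: B → D → E.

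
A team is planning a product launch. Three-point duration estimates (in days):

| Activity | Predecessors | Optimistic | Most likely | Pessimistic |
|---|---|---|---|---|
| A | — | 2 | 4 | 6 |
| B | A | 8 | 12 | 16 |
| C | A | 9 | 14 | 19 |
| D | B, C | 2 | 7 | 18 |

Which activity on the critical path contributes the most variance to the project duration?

D

te_A = (2 + 4·4 + 6)/6 = 24/6 = 4; σ²_A = ((6−2)/6)² = 0.444
te_B = (8 + 4·12 + 16)/6 = 72/6 = 12; σ²_B = ((16−8)/6)² = 1.778
te_C = (9 + 4·14 + 19)/6 = 84/6 = 14; σ²_C = ((19−9)/6)² = 2.778
te_D = (2 + 4·7 + 18)/6 = 48/6 = 8; σ²_D = ((18−2)/6)² = 7.111

Forward pass:
ES_A = 0; EF_A = 4
ES_B = 4; EF_B = 4+12 = 16
ES_C = 4; EF_C = 4+14 = 18
ES_D = max(EF_B=16, EF_C=18) = 18; EF_D = 18+8 = 26
Expected project duration μ = 26 days. Critical path: A → C → D.

Variances on critical path: σ²_A=0.444, σ²_C=2.778, σ²_D=7.111.
Largest is σ²_D = 7.111.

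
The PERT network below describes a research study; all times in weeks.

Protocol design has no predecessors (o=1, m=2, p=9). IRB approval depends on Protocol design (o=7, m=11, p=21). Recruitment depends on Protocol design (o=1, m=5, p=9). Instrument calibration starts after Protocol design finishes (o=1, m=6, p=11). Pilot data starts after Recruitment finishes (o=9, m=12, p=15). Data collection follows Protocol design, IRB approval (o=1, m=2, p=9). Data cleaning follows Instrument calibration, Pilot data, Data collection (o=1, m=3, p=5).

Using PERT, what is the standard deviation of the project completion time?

te_Protocol design = (1 + 4·2 + 9)/6 = 18/6 = 3; σ²_Protocol design = ((9−1)/6)² = 1.778
te_IRB approval = (7 + 4·11 + 21)/6 = 72/6 = 12; σ²_IRB approval = ((21−7)/6)² = 5.444
te_Recruitment = (1 + 4·5 + 9)/6 = 30/6 = 5; σ²_Recruitment = ((9−1)/6)² = 1.778
te_Instrument calibration = (1 + 4·6 + 11)/6 = 36/6 = 6; σ²_Instrument calibration = ((11−1)/6)² = 2.778
te_Pilot data = (9 + 4·12 + 15)/6 = 72/6 = 12; σ²_Pilot data = ((15−9)/6)² = 1.000
te_Data collection = (1 + 4·2 + 9)/6 = 18/6 = 3; σ²_Data collection = ((9−1)/6)² = 1.778
te_Data cleaning = (1 + 4·3 + 5)/6 = 18/6 = 3; σ²_Data cleaning = ((5−1)/6)² = 0.444

Forward pass:
ES_Protocol design = 0; EF_Protocol design = 3
ES_IRB approval = 3; EF_IRB approval = 3+12 = 15
ES_Recruitment = 3; EF_Recruitment = 3+5 = 8
ES_Instrument calibration = 3; EF_Instrument calibration = 3+6 = 9
ES_Pilot data = 8; EF_Pilot data = 8+12 = 20
ES_Data collection = max(EF_Protocol design=3, EF_IRB approval=15) = 15; EF_Data collection = 15+3 = 18
ES_Data cleaning = max(EF_Instrument calibration=9, EF_Pilot data=20, EF_Data collection=18) = 20; EF_Data cleaning = 20+3 = 23
Expected project duration μ = 23 weeks. Critical path: Protocol design → Recruitment → Pilot data → Data cleaning.

Variance along critical path = 1.778 + 1.778 + 1.000 + 0.444 = 5.000
σ = √5.000 = 2.236 weeks

2.24 weeks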